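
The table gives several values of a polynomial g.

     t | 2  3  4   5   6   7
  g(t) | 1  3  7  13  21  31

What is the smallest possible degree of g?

2

Forward differences of the values at t = 2, 3, 4, 5, 6, 7:
  g  : 1  3  7  13  21  31
  Δ  : 2  4  6  8  10
  Δ^2: 2  2  2  2
  Δ^3: 0  0  0
  Δ^4: 0  0
  Δ^5: 0
The second differences are constant (2) and nonzero, while all higher differences vanish, so the minimal degree is 2.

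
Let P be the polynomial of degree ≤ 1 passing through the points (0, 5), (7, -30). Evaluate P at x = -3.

20

Using the Lagrange interpolation formula with nodes 0, 7:
  L_0(x) = (x - 7) / -7
  L_1(x) = x / 7
Then P(x) = 5·L_0(x) - 30·L_1(x).
Expanding and collecting terms gives P(x) = -5x + 5.
Evaluating at x = -3: P(-3) = 20.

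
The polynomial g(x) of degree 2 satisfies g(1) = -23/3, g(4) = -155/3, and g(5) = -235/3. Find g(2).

Write g(x) = ax^2 + bx + c. Substituting each data point gives a linear system:
  a + b + c = -23/3
  16a + 4b + c = -155/3
  25a + 5b + c = -235/3
Solving the system yields a = -3, b = 1/3, c = -5.
So g(x) = -3x² + (1/3)x - 5.
Then g(2) = -49/3.

-49/3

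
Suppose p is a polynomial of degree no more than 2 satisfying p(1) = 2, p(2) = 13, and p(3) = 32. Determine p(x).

Using the Lagrange interpolation formula with nodes 1, 2, 3:
  L_0(x) = (x - 2)(x - 3) / 2
  L_1(x) = (x - 1)(x - 3) / -1
  L_2(x) = (x - 1)(x - 2) / 2
Then p(x) = 2·L_0(x) + 13·L_1(x) + 32·L_2(x).
Expanding and collecting terms gives p(x) = 4x^2 - x - 1.
Check: p(3) = 32. ✓

p(x) = 4x^2 - x - 1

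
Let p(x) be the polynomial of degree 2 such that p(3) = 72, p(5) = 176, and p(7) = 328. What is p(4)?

Forward differences of the values at x = 3, 5, 7:
  p  : 72  176  328
  Δ  : 104  152
  Δ^2: 48
The second differences are constant, confirming degree 2.
Interpolating (Newton forward form) and evaluating at x = 4 gives p(4) = 118.

118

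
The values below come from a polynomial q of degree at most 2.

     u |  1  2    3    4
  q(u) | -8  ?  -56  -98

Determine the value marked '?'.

-26

On equispaced nodes a degree-2 polynomial has vanishing third forward difference, so
  - q(1) + 3·q(2) - 3·q(3) + q(4) = 0.
Substituting the known values and solving for q(2):
  3·q(2) = -78
  q(2) = -26.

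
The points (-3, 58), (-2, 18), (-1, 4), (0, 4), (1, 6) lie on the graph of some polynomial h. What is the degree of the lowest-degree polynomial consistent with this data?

3

Forward differences of the values at t = -3, -2, -1, 0, 1:
  h  : 58  18  4  4  6
  Δ  : -40  -14  0  2
  Δ^2: 26  14  2
  Δ^3: -12  -12
  Δ^4: 0
The third differences are constant (-12) and nonzero, while all higher differences vanish, so the minimal degree is 3.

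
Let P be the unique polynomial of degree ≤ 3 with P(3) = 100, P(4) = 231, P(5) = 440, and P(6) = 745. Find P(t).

Using the Lagrange interpolation formula with nodes 3, 4, 5, 6:
  L_0(t) = (t - 4)(t - 5)(t - 6) / -6
  L_1(t) = (t - 3)(t - 5)(t - 6) / 2
  L_2(t) = (t - 3)(t - 4)(t - 6) / -2
  L_3(t) = (t - 3)(t - 4)(t - 5) / 6
Then P(t) = 100·L_0(t) + 231·L_1(t) + 440·L_2(t) + 745·L_3(t).
Expanding and collecting terms gives P(t) = 3t^3 + 3t^2 - t - 5.
Check: P(4) = 231. ✓

P(t) = 3t^3 + 3t^2 - t - 5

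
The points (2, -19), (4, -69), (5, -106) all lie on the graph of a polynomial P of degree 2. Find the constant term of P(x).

-1

Write P(x) = ax^2 + bx + c. Substituting each data point gives a linear system:
  4a + 2b + c = -19
  16a + 4b + c = -69
  25a + 5b + c = -106
Solving the system yields a = -4, b = -1, c = -1.
So P(x) = -4x^2 - x - 1.
The constant term is -1.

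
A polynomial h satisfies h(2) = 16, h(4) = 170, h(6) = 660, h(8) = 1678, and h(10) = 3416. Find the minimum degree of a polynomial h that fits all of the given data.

3

Forward differences of the values at u = 2, 4, 6, 8, 10:
  h  : 16  170  660  1678  3416
  Δ  : 154  490  1018  1738
  Δ^2: 336  528  720
  Δ^3: 192  192
  Δ^4: 0
The third differences are constant (192) and nonzero, while all higher differences vanish, so the minimal degree is 3.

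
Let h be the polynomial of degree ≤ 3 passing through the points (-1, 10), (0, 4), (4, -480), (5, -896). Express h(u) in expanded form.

h(u) = -6u^3 - 5u^2 - 5u + 4

Write h(u) = au^3 + bu^2 + cu + d. Substituting each data point gives a linear system:
  -a + b - c + d = 10
  d = 4
  64a + 16b + 4c + d = -480
  125a + 25b + 5c + d = -896
Solving the system yields a = -6, b = -5, c = -5, d = 4.
So h(u) = -6u^3 - 5u^2 - 5u + 4.
Check: h(-1) = 10. ✓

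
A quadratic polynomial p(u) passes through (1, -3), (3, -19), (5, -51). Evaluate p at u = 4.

Write p(u) = au^2 + bu + c. Substituting each data point gives a linear system:
  a + b + c = -3
  9a + 3b + c = -19
  25a + 5b + c = -51
Solving the system yields a = -2, b = 0, c = -1.
So p(u) = -2u^2 - 1.
Then p(4) = -33.

-33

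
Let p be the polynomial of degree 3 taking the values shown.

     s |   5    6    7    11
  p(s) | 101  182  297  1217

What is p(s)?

p(s) = s^3 - s^2 + s - 4

Using the Lagrange interpolation formula with nodes 5, 6, 7, 11:
  L_0(s) = (s - 6)(s - 7)(s - 11) / -12
  L_1(s) = (s - 5)(s - 7)(s - 11) / 5
  L_2(s) = (s - 5)(s - 6)(s - 11) / -8
  L_3(s) = (s - 5)(s - 6)(s - 7) / 120
Then p(s) = 101·L_0(s) + 182·L_1(s) + 297·L_2(s) + 1217·L_3(s).
Expanding and collecting terms gives p(s) = s³ - s² + s - 4.
Check: p(7) = 297. ✓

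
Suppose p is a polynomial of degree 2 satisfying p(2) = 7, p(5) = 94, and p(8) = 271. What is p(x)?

p(x) = 5x^2 - 6x - 1

Write p(x) = ax^2 + bx + c. Substituting each data point gives a linear system:
  4a + 2b + c = 7
  25a + 5b + c = 94
  64a + 8b + c = 271
Solving the system yields a = 5, b = -6, c = -1.
So p(x) = 5x² - 6x - 1.
Check: p(2) = 7. ✓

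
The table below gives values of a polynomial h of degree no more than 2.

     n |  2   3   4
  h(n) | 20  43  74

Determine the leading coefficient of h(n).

Write h(n) = an^2 + bn + c. Substituting each data point gives a linear system:
  4a + 2b + c = 20
  9a + 3b + c = 43
  16a + 4b + c = 74
Solving the system yields a = 4, b = 3, c = -2.
So h(n) = 4n² + 3n - 2.
The leading coefficient is 4.

4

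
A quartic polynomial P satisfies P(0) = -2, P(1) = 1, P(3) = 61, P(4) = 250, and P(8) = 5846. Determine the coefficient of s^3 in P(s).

-5

Write P(s) = as^4 + bs^3 + cs^2 + ds + e. Substituting each data point gives a linear system:
  e = -2
  a + b + c + d + e = 1
  81a + 27b + 9c + 3d + e = 61
  256a + 64b + 16c + 4d + e = 250
  4096a + 512b + 64c + 8d + e = 5846
Solving the system yields a = 2, b = -5, c = 3, d = 3, e = -2.
So P(s) = 2s^4 - 5s^3 + 3s^2 + 3s - 2.
The coefficient of s^3 is -5.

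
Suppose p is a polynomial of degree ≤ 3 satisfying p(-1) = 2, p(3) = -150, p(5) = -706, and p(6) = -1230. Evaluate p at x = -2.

50

Using the Lagrange interpolation formula with nodes -1, 3, 5, 6:
  L_0(x) = (x - 3)(x - 5)(x - 6) / -168
  L_1(x) = (x + 1)(x - 5)(x - 6) / 24
  L_2(x) = (x + 1)(x - 3)(x - 6) / -12
  L_3(x) = (x + 1)(x - 3)(x - 5) / 21
Then p(x) = 2·L_0(x) - 150·L_1(x) - 706·L_2(x) - 1230·L_3(x).
Expanding and collecting terms gives p(x) = -6x^3 + 2x^2 - 6.
Evaluating at x = -2: p(-2) = 50.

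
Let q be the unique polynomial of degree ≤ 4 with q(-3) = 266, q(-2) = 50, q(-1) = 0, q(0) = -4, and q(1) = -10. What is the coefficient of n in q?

Write q(n) = an^4 + bn^3 + cn^2 + dn + e. Substituting each data point gives a linear system:
  81a - 27b + 9c - 3d + e = 266
  16a - 8b + 4c - 2d + e = 50
  a - b + c - d + e = 0
  e = -4
  a + b + c + d + e = -10
Solving the system yields a = 3, b = -2, c = -4, d = -3, e = -4.
So q(n) = 3n^4 - 2n^3 - 4n^2 - 3n - 4.
The coefficient of n is -3.

-3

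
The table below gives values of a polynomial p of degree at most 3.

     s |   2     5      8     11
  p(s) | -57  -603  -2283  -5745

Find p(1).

Forward differences of the values at s = 2, 5, 8, 11:
  p  : -57  -603  -2283  -5745
  Δ  : -546  -1680  -3462
  Δ^2: -1134  -1782
  Δ^3: -648
The third differences are constant, confirming degree 3.
Interpolating (Newton forward form) and evaluating at s = 1 gives p(1) = -15.

-15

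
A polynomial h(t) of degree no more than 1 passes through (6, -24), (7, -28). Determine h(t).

h(t) = -4t

Using the Lagrange interpolation formula with nodes 6, 7:
  L_0(t) = (t - 7) / -1
  L_1(t) = (t - 6) / 1
Then h(t) = -24·L_0(t) - 28·L_1(t).
Expanding and collecting terms gives h(t) = -4t.
Check: h(7) = -28. ✓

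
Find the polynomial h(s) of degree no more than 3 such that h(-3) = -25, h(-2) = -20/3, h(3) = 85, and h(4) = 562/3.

h(s) = 2s^3 + 4s^2 + (1/3)s - 6

Write h(s) = as^3 + bs^2 + cs + d. Substituting each data point gives a linear system:
  -27a + 9b - 3c + d = -25
  -8a + 4b - 2c + d = -20/3
  27a + 9b + 3c + d = 85
  64a + 16b + 4c + d = 562/3
Solving the system yields a = 2, b = 4, c = 1/3, d = -6.
So h(s) = 2s^3 + 4s^2 + (1/3)s - 6.
Check: h(-2) = -20/3. ✓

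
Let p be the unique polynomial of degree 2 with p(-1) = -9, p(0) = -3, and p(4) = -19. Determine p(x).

p(x) = -2x^2 + 4x - 3

Using the Lagrange interpolation formula with nodes -1, 0, 4:
  L_0(x) = x(x - 4) / 5
  L_1(x) = (x + 1)(x - 4) / -4
  L_2(x) = (x + 1)x / 20
Then p(x) = -9·L_0(x) - 3·L_1(x) - 19·L_2(x).
Expanding and collecting terms gives p(x) = -2x^2 + 4x - 3.
Check: p(0) = -3. ✓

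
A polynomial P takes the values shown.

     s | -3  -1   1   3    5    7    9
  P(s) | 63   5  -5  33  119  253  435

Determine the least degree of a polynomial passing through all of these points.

Forward differences of the values at s = -3, -1, 1, 3, 5, 7, 9:
  P  : 63  5  -5  33  119  253  435
  Δ  : -58  -10  38  86  134  182
  Δ^2: 48  48  48  48  48
  Δ^3: 0  0  0  0
  Δ^4: 0  0  0
  Δ^5: 0  0
  Δ^6: 0
The second differences are constant (48) and nonzero, while all higher differences vanish, so the minimal degree is 2.

2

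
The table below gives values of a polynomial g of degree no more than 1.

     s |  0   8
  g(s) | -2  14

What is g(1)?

Write g(s) = as + b. Substituting each data point gives a linear system:
  b = -2
  8a + b = 14
Solving the system yields a = 2, b = -2.
So g(s) = 2s - 2.
Then g(1) = 0.

0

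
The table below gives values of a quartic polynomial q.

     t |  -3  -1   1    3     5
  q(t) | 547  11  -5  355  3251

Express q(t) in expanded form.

Write q(t) = at^4 + bt^3 + ct^2 + dt + e. Substituting each data point gives a linear system:
  81a - 27b + 9c - 3d + e = 547
  a - b + c - d + e = 11
  a + b + c + d + e = -5
  81a + 27b + 9c + 3d + e = 355
  625a + 125b + 25c + 5d + e = 3251
Solving the system yields a = 6, b = -3, c = -4, d = -5, e = 1.
So q(t) = 6t^4 - 3t^3 - 4t^2 - 5t + 1.
Check: q(-3) = 547. ✓

q(t) = 6t^4 - 3t^3 - 4t^2 - 5t + 1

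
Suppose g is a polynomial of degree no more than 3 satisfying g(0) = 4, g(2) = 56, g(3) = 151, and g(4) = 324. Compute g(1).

Using the Lagrange interpolation formula with nodes 0, 2, 3, 4:
  L_0(u) = (u - 2)(u - 3)(u - 4) / -24
  L_1(u) = u(u - 3)(u - 4) / 4
  L_2(u) = u(u - 2)(u - 4) / -3
  L_3(u) = u(u - 2)(u - 3) / 8
Then g(u) = 4·L_0(u) + 56·L_1(u) + 151·L_2(u) + 324·L_3(u).
Expanding and collecting terms gives g(u) = 4u³ + 3u² + 4u + 4.
Evaluating at u = 1: g(1) = 15.

15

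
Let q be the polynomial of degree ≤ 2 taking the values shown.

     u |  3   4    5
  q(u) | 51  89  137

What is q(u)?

Using the Lagrange interpolation formula with nodes 3, 4, 5:
  L_0(u) = (u - 4)(u - 5) / 2
  L_1(u) = (u - 3)(u - 5) / -1
  L_2(u) = (u - 3)(u - 4) / 2
Then q(u) = 51·L_0(u) + 89·L_1(u) + 137·L_2(u).
Expanding and collecting terms gives q(u) = 5u^2 + 3u - 3.
Check: q(4) = 89. ✓

q(u) = 5u^2 + 3u - 3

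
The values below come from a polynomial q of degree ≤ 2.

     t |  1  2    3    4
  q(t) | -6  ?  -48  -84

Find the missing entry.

-22

On equispaced nodes a degree-2 polynomial has vanishing third forward difference, so
  - q(1) + 3·q(2) - 3·q(3) + q(4) = 0.
Substituting the known values and solving for q(2):
  3·q(2) = -66
  q(2) = -22.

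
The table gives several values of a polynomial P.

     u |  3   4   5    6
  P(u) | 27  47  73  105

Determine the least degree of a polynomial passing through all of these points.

Forward differences of the values at u = 3, 4, 5, 6:
  P  : 27  47  73  105
  Δ  : 20  26  32
  Δ^2: 6  6
  Δ^3: 0
The second differences are constant (6) and nonzero, while all higher differences vanish, so the minimal degree is 2.

2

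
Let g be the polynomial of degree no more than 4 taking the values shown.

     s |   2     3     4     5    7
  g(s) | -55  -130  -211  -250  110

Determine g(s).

Write g(s) = as^4 + bs^3 + cs^2 + ds + e. Substituting each data point gives a linear system:
  16a + 8b + 4c + 2d + e = -55
  81a + 27b + 9c + 3d + e = -130
  256a + 64b + 16c + 4d + e = -211
  625a + 125b + 25c + 5d + e = -250
  2401a + 343b + 49c + 7d + e = 110
Solving the system yields a = 1, b = -6, c = -4, d = -6, e = 5.
So g(s) = s^4 - 6s^3 - 4s^2 - 6s + 5.
Check: g(3) = -130. ✓

g(s) = s^4 - 6s^3 - 4s^2 - 6s + 5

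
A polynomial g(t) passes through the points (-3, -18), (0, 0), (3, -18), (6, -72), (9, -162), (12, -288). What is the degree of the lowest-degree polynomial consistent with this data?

2

Forward differences of the values at t = -3, 0, 3, 6, 9, 12:
  g  : -18  0  -18  -72  -162  -288
  Δ  : 18  -18  -54  -90  -126
  Δ^2: -36  -36  -36  -36
  Δ^3: 0  0  0
  Δ^4: 0  0
  Δ^5: 0
The second differences are constant (-36) and nonzero, while all higher differences vanish, so the minimal degree is 2.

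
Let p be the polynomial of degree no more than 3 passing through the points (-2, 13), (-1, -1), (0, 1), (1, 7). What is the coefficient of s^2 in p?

2

Write p(s) = as^3 + bs^2 + cs + d. Substituting each data point gives a linear system:
  -8a + 4b - 2c + d = 13
  -a + b - c + d = -1
  d = 1
  a + b + c + d = 7
Solving the system yields a = -2, b = 2, c = 6, d = 1.
So p(s) = -2s³ + 2s² + 6s + 1.
The coefficient of s^2 is 2.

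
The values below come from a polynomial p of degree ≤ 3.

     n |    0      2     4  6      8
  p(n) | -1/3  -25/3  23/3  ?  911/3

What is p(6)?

On equispaced nodes a degree-3 polynomial has vanishing fourth forward difference, so
  p(0) - 4·p(2) + 6·p(4) - 4·p(6) + p(8) = 0.
Substituting the known values and solving for p(6):
  -4·p(6) = -1148/3
  p(6) = 287/3.

287/3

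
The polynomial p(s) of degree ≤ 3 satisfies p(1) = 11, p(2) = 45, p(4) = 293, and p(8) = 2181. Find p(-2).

-19

Write p(s) = as^3 + bs^2 + cs + d. Substituting each data point gives a linear system:
  a + b + c + d = 11
  8a + 4b + 2c + d = 45
  64a + 16b + 4c + d = 293
  512a + 64b + 8c + d = 2181
Solving the system yields a = 4, b = 2, c = 0, d = 5.
So p(s) = 4s³ + 2s² + 5.
Then p(-2) = -19.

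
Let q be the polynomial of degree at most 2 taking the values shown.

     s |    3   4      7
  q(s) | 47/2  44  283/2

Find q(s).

q(s) = 3s^2 - (1/2)s - 2

Write q(s) = as^2 + bs + c. Substituting each data point gives a linear system:
  9a + 3b + c = 47/2
  16a + 4b + c = 44
  49a + 7b + c = 283/2
Solving the system yields a = 3, b = -1/2, c = -2.
So q(s) = 3s^2 - (1/2)s - 2.
Check: q(4) = 44. ✓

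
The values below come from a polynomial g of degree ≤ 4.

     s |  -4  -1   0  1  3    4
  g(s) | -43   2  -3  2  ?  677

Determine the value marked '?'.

258

The 5 known points determine the degree-4 polynomial uniquely.
Write g(s) = as^4 + bs^3 + cs^2 + ds + e. Substituting each data point gives a linear system:
  256a - 64b + 16c - 4d + e = -43
  a - b + c - d + e = 2
  e = -3
  a + b + c + d + e = 2
  256a + 64b + 16c + 4d + e = 677
Solving the system yields a = 1, b = 6, c = 4, d = -6, e = -3.
So g(s) = s⁴ + 6s³ + 4s² - 6s - 3.
Then g(3) = 258.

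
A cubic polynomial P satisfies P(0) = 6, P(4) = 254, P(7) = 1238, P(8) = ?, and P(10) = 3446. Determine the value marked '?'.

The 4 known points determine the degree-3 polynomial uniquely.
Write P(s) = as^3 + bs^2 + cs + d. Substituting each data point gives a linear system:
  d = 6
  64a + 16b + 4c + d = 254
  343a + 49b + 7c + d = 1238
  1000a + 100b + 10c + d = 3446
Solving the system yields a = 3, b = 5, c = -6, d = 6.
So P(s) = 3s^3 + 5s^2 - 6s + 6.
Then P(8) = 1814.

1814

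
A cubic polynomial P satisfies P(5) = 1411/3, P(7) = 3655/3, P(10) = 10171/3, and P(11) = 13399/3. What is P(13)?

Write P(s) = as^3 + bs^2 + cs + d. Substituting each data point gives a linear system:
  125a + 25b + 5c + d = 1411/3
  343a + 49b + 7c + d = 3655/3
  1000a + 100b + 10c + d = 10171/3
  1331a + 121b + 11c + d = 13399/3
Solving the system yields a = 3, b = 4, c = -1, d = 1/3.
So P(s) = 3s^3 + 4s^2 - s + 1/3.
Then P(13) = 21763/3.

21763/3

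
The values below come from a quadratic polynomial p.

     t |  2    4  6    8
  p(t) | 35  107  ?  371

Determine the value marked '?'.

The 3 known points determine the degree-2 polynomial uniquely.
Write p(t) = at^2 + bt + c. Substituting each data point gives a linear system:
  4a + 2b + c = 35
  16a + 4b + c = 107
  64a + 8b + c = 371
Solving the system yields a = 5, b = 6, c = 3.
So p(t) = 5t^2 + 6t + 3.
Then p(6) = 219.

219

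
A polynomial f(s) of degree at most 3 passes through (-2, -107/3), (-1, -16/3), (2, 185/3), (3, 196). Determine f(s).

f(s) = 6s^3 + 4s^2 + (1/3)s - 3

Write f(s) = as^3 + bs^2 + cs + d. Substituting each data point gives a linear system:
  -8a + 4b - 2c + d = -107/3
  -a + b - c + d = -16/3
  8a + 4b + 2c + d = 185/3
  27a + 9b + 3c + d = 196
Solving the system yields a = 6, b = 4, c = 1/3, d = -3.
So f(s) = 6s³ + 4s² + (1/3)s - 3.
Check: f(3) = 196. ✓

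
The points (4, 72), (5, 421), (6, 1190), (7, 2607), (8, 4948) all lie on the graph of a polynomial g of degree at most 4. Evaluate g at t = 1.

-15

Using the Lagrange interpolation formula with nodes 4, 5, 6, 7, 8:
  L_0(t) = (t - 5)(t - 6)(t - 7)(t - 8) / 24
  L_1(t) = (t - 4)(t - 6)(t - 7)(t - 8) / -6
  L_2(t) = (t - 4)(t - 5)(t - 7)(t - 8) / 4
  L_3(t) = (t - 4)(t - 5)(t - 6)(t - 8) / -6
  L_4(t) = (t - 4)(t - 5)(t - 6)(t - 7) / 24
Then g(t) = 72·L_0(t) + 421·L_1(t) + 1190·L_2(t) + 2607·L_3(t) + 4948·L_4(t).
Expanding and collecting terms gives g(t) = 2t⁴ - 6t³ - 2t² - 5t - 4.
Evaluating at t = 1: g(1) = -15.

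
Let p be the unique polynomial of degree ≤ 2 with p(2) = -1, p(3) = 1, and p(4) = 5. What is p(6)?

19

Write p(n) = an^2 + bn + c. Substituting each data point gives a linear system:
  4a + 2b + c = -1
  9a + 3b + c = 1
  16a + 4b + c = 5
Solving the system yields a = 1, b = -3, c = 1.
So p(n) = n^2 - 3n + 1.
Then p(6) = 19.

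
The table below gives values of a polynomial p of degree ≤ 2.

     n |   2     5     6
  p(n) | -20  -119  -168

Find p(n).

Write p(n) = an^2 + bn + c. Substituting each data point gives a linear system:
  4a + 2b + c = -20
  25a + 5b + c = -119
  36a + 6b + c = -168
Solving the system yields a = -4, b = -5, c = 6.
So p(n) = -4n² - 5n + 6.
Check: p(5) = -119. ✓

p(n) = -4n^2 - 5n + 6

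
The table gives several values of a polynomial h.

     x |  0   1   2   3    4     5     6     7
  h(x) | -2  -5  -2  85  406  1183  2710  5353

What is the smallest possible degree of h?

4

Forward differences of the values at x = 0, 1, 2, 3, 4, 5, 6, 7:
  h  : -2  -5  -2  85  406  1183  2710  5353
  Δ  : -3  3  87  321  777  1527  2643
  Δ^2: 6  84  234  456  750  1116
  Δ^3: 78  150  222  294  366
  Δ^4: 72  72  72  72
  Δ^5: 0  0  0
  Δ^6: 0  0
  Δ^7: 0
The fourth differences are constant (72) and nonzero, while all higher differences vanish, so the minimal degree is 4.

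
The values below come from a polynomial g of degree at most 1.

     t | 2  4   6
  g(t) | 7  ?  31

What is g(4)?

19

On equispaced nodes a degree-1 polynomial has vanishing second forward difference, so
  g(2) - 2·g(4) + g(6) = 0.
Substituting the known values and solving for g(4):
  -2·g(4) = -38
  g(4) = 19.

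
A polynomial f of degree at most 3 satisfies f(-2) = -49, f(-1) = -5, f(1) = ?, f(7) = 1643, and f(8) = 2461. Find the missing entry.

11

The 4 known points determine the degree-3 polynomial uniquely.
Write f(t) = at^3 + bt^2 + ct + d. Substituting each data point gives a linear system:
  -8a + 4b - 2c + d = -49
  -a + b - c + d = -5
  343a + 49b + 7c + d = 1643
  512a + 64b + 8c + d = 2461
Solving the system yields a = 5, b = -2, c = 3, d = 5.
So f(t) = 5t^3 - 2t^2 + 3t + 5.
Then f(1) = 11.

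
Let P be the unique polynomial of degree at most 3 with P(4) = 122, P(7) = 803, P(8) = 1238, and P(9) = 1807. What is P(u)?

P(u) = 3u^3 - 5u^2 + 3u - 2

Using the Lagrange interpolation formula with nodes 4, 7, 8, 9:
  L_0(u) = (u - 7)(u - 8)(u - 9) / -60
  L_1(u) = (u - 4)(u - 8)(u - 9) / 6
  L_2(u) = (u - 4)(u - 7)(u - 9) / -4
  L_3(u) = (u - 4)(u - 7)(u - 8) / 10
Then P(u) = 122·L_0(u) + 803·L_1(u) + 1238·L_2(u) + 1807·L_3(u).
Expanding and collecting terms gives P(u) = 3u³ - 5u² + 3u - 2.
Check: P(9) = 1807. ✓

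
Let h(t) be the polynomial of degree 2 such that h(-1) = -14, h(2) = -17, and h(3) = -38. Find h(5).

-110

Using the Lagrange interpolation formula with nodes -1, 2, 3:
  L_0(t) = (t - 2)(t - 3) / 12
  L_1(t) = (t + 1)(t - 3) / -3
  L_2(t) = (t + 1)(t - 2) / 4
Then h(t) = -14·L_0(t) - 17·L_1(t) - 38·L_2(t).
Expanding and collecting terms gives h(t) = -5t^2 + 4t - 5.
Evaluating at t = 5: h(5) = -110.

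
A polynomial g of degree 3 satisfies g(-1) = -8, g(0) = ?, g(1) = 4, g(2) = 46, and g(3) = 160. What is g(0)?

The 4 known points determine the degree-3 polynomial uniquely.
Write g(x) = ax^3 + bx^2 + cx + d. Substituting each data point gives a linear system:
  -a + b - c + d = -8
  a + b + c + d = 4
  8a + 4b + 2c + d = 46
  27a + 9b + 3c + d = 160
Solving the system yields a = 6, b = 0, c = 0, d = -2.
So g(x) = 6x³ - 2.
Then g(0) = -2.

-2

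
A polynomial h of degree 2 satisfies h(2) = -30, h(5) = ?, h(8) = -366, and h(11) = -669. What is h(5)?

-153

On equispaced nodes a degree-2 polynomial has vanishing third forward difference, so
  - h(2) + 3·h(5) - 3·h(8) + h(11) = 0.
Substituting the known values and solving for h(5):
  3·h(5) = -459
  h(5) = -153.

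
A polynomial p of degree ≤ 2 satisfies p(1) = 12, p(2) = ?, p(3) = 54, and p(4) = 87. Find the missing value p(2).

29

The 3 known points determine the degree-2 polynomial uniquely.
Write p(n) = an^2 + bn + c. Substituting each data point gives a linear system:
  a + b + c = 12
  9a + 3b + c = 54
  16a + 4b + c = 87
Solving the system yields a = 4, b = 5, c = 3.
So p(n) = 4n² + 5n + 3.
Then p(2) = 29.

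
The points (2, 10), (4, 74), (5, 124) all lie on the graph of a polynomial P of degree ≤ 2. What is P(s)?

P(s) = 6s^2 - 4s - 6

Write P(s) = as^2 + bs + c. Substituting each data point gives a linear system:
  4a + 2b + c = 10
  16a + 4b + c = 74
  25a + 5b + c = 124
Solving the system yields a = 6, b = -4, c = -6.
So P(s) = 6s² - 4s - 6.
Check: P(5) = 124. ✓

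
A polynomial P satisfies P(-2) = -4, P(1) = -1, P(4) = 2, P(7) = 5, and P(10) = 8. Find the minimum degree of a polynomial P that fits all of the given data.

1

Forward differences of the values at u = -2, 1, 4, 7, 10:
  P  : -4  -1  2  5  8
  Δ  : 3  3  3  3
  Δ^2: 0  0  0
  Δ^3: 0  0
  Δ^4: 0
The first differences are constant (3) and nonzero, while all higher differences vanish, so the minimal degree is 1.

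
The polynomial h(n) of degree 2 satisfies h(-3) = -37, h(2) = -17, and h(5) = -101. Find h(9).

Write h(n) = an^2 + bn + c. Substituting each data point gives a linear system:
  9a - 3b + c = -37
  4a + 2b + c = -17
  25a + 5b + c = -101
Solving the system yields a = -4, b = 0, c = -1.
So h(n) = -4n² - 1.
Then h(9) = -325.

-325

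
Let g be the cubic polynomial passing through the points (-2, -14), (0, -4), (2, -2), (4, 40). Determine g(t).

Using the Lagrange interpolation formula with nodes -2, 0, 2, 4:
  L_0(t) = t(t - 2)(t - 4) / -48
  L_1(t) = (t + 2)(t - 2)(t - 4) / 16
  L_2(t) = (t + 2)t(t - 4) / -16
  L_3(t) = (t + 2)t(t - 2) / 48
Then g(t) = -14·L_0(t) - 4·L_1(t) - 2·L_2(t) + 40·L_3(t).
Expanding and collecting terms gives g(t) = t^3 - t^2 - t - 4.
Check: g(-2) = -14. ✓

g(t) = t^3 - t^2 - t - 4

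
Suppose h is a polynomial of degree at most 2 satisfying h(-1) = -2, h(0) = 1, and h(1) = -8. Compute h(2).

Forward differences of the values at x = -1, 0, 1:
  h  : -2  1  -8
  Δ  : 3  -9
  Δ^2: -12
The second differences are constant, confirming degree 2.
Interpolating (Newton forward form) and evaluating at x = 2 gives h(2) = -29.

-29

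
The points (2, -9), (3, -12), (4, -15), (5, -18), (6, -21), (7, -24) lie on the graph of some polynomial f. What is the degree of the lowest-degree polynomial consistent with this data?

Forward differences of the values at x = 2, 3, 4, 5, 6, 7:
  f  : -9  -12  -15  -18  -21  -24
  Δ  : -3  -3  -3  -3  -3
  Δ^2: 0  0  0  0
  Δ^3: 0  0  0
  Δ^4: 0  0
  Δ^5: 0
The first differences are constant (-3) and nonzero, while all higher differences vanish, so the minimal degree is 1.

1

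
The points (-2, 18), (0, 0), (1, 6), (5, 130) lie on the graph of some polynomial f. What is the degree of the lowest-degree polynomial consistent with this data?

Divided differences on the nodes -2, 0, 1, 5:
  order 0: 18  0  6  130
  order 1: -9  6  31
  order 2: 5  5
  order 3: 0
The order-2 divided differences are all 5 (nonzero) and every higher order vanishes, so the data lies on a polynomial of degree exactly 2.

2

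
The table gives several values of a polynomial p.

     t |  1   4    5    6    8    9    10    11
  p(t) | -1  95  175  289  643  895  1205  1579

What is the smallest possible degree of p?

3

Divided differences on the nodes 1, 4, 5, 6, 8, 9, 10, 11:
  order 0: -1  95  175  289  643  895  1205  1579
  order 1: 32  80  114  177  252  310  374
  order 2: 12  17  21  25  29  32
  order 3: 1  1  1  1  1
  order 4: 0  0  0  0
  order 5: 0  0  0
  order 6: 0  0
  order 7: 0
The order-3 divided differences are all 1 (nonzero) and every higher order vanishes, so the data lies on a polynomial of degree exactly 3.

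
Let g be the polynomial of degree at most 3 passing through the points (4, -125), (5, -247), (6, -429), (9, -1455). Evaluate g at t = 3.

-51

Using the Lagrange interpolation formula with nodes 4, 5, 6, 9:
  L_0(t) = (t - 5)(t - 6)(t - 9) / -10
  L_1(t) = (t - 4)(t - 6)(t - 9) / 4
  L_2(t) = (t - 4)(t - 5)(t - 9) / -6
  L_3(t) = (t - 4)(t - 5)(t - 6) / 60
Then g(t) = -125·L_0(t) - 247·L_1(t) - 429·L_2(t) - 1455·L_3(t).
Expanding and collecting terms gives g(t) = -2t^3 + 3.
Evaluating at t = 3: g(3) = -51.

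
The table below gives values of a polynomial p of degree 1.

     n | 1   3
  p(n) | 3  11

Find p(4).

15

Write p(n) = an + b. Substituting each data point gives a linear system:
  a + b = 3
  3a + b = 11
Solving the system yields a = 4, b = -1.
So p(n) = 4n - 1.
Then p(4) = 15.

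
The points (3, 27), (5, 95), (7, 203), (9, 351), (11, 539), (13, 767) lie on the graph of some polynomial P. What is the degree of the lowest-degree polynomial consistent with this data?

Forward differences of the values at u = 3, 5, 7, 9, 11, 13:
  P  : 27  95  203  351  539  767
  Δ  : 68  108  148  188  228
  Δ^2: 40  40  40  40
  Δ^3: 0  0  0
  Δ^4: 0  0
  Δ^5: 0
The second differences are constant (40) and nonzero, while all higher differences vanish, so the minimal degree is 2.

2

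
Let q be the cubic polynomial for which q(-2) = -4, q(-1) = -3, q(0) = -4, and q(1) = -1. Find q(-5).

-79

Write q(n) = an^3 + bn^2 + cn + d. Substituting each data point gives a linear system:
  -8a + 4b - 2c + d = -4
  -a + b - c + d = -3
  d = -4
  a + b + c + d = -1
Solving the system yields a = 1, b = 2, c = 0, d = -4.
So q(n) = n^3 + 2n^2 - 4.
Then q(-5) = -79.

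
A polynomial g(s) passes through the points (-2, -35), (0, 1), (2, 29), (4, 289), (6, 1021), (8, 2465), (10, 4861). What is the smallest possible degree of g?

3

Forward differences of the values at s = -2, 0, 2, 4, 6, 8, 10:
  g  : -35  1  29  289  1021  2465  4861
  Δ  : 36  28  260  732  1444  2396
  Δ^2: -8  232  472  712  952
  Δ^3: 240  240  240  240
  Δ^4: 0  0  0
  Δ^5: 0  0
  Δ^6: 0
The third differences are constant (240) and nonzero, while all higher differences vanish, so the minimal degree is 3.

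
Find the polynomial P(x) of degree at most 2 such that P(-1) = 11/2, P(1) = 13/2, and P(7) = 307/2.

P(x) = 3x^2 + (1/2)x + 3

Write P(x) = ax^2 + bx + c. Substituting each data point gives a linear system:
  a - b + c = 11/2
  a + b + c = 13/2
  49a + 7b + c = 307/2
Solving the system yields a = 3, b = 1/2, c = 3.
So P(x) = 3x^2 + (1/2)x + 3.
Check: P(7) = 307/2. ✓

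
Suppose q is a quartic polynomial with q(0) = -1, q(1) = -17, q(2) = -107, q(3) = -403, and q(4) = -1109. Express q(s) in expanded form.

q(s) = -3s^4 - 4s^3 - 4s^2 - 5s - 1

Write q(s) = as^4 + bs^3 + cs^2 + ds + e. Substituting each data point gives a linear system:
  e = -1
  a + b + c + d + e = -17
  16a + 8b + 4c + 2d + e = -107
  81a + 27b + 9c + 3d + e = -403
  256a + 64b + 16c + 4d + e = -1109
Solving the system yields a = -3, b = -4, c = -4, d = -5, e = -1.
So q(s) = -3s^4 - 4s^3 - 4s^2 - 5s - 1.
Check: q(0) = -1. ✓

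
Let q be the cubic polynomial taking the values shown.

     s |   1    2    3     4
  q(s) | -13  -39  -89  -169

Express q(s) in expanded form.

q(s) = -s^3 - 6s^2 - s - 5

Write q(s) = as^3 + bs^2 + cs + d. Substituting each data point gives a linear system:
  a + b + c + d = -13
  8a + 4b + 2c + d = -39
  27a + 9b + 3c + d = -89
  64a + 16b + 4c + d = -169
Solving the system yields a = -1, b = -6, c = -1, d = -5.
So q(s) = -s³ - 6s² - s - 5.
Check: q(1) = -13. ✓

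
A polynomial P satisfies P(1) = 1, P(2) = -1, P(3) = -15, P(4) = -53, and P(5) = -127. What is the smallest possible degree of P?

Forward differences of the values at u = 1, 2, 3, 4, 5:
  P  : 1  -1  -15  -53  -127
  Δ  : -2  -14  -38  -74
  Δ^2: -12  -24  -36
  Δ^3: -12  -12
  Δ^4: 0
The third differences are constant (-12) and nonzero, while all higher differences vanish, so the minimal degree is 3.

3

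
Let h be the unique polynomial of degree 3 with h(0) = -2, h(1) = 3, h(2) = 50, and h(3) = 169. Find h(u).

h(u) = 5u^3 + 6u^2 - 6u - 2

Write h(u) = au^3 + bu^2 + cu + d. Substituting each data point gives a linear system:
  d = -2
  a + b + c + d = 3
  8a + 4b + 2c + d = 50
  27a + 9b + 3c + d = 169
Solving the system yields a = 5, b = 6, c = -6, d = -2.
So h(u) = 5u³ + 6u² - 6u - 2.
Check: h(0) = -2. ✓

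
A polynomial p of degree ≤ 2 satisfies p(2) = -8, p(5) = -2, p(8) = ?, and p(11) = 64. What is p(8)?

22

On equispaced nodes a degree-2 polynomial has vanishing third forward difference, so
  - p(2) + 3·p(5) - 3·p(8) + p(11) = 0.
Substituting the known values and solving for p(8):
  -3·p(8) = -66
  p(8) = 22.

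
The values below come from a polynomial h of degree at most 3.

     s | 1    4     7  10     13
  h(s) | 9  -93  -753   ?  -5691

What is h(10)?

On equispaced nodes a degree-3 polynomial has vanishing fourth forward difference, so
  h(1) - 4·h(4) + 6·h(7) - 4·h(10) + h(13) = 0.
Substituting the known values and solving for h(10):
  -4·h(10) = 9828
  h(10) = -2457.

-2457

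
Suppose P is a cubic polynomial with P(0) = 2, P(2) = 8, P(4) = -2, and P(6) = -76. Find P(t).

P(t) = -t^3 + 4t^2 - t + 2

Write P(t) = at^3 + bt^2 + ct + d. Substituting each data point gives a linear system:
  d = 2
  8a + 4b + 2c + d = 8
  64a + 16b + 4c + d = -2
  216a + 36b + 6c + d = -76
Solving the system yields a = -1, b = 4, c = -1, d = 2.
So P(t) = -t^3 + 4t^2 - t + 2.
Check: P(4) = -2. ✓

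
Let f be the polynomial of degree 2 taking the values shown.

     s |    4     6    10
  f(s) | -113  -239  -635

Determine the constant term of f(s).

-5

Write f(s) = as^2 + bs + c. Substituting each data point gives a linear system:
  16a + 4b + c = -113
  36a + 6b + c = -239
  100a + 10b + c = -635
Solving the system yields a = -6, b = -3, c = -5.
So f(s) = -6s^2 - 3s - 5.
The constant term is -5.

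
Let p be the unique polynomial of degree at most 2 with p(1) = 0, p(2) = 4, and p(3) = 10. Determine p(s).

Using the Lagrange interpolation formula with nodes 1, 2, 3:
  L_0(s) = (s - 2)(s - 3) / 2
  L_1(s) = (s - 1)(s - 3) / -1
  L_2(s) = (s - 1)(s - 2) / 2
Then p(s) = 0·L_0(s) + 4·L_1(s) + 10·L_2(s).
Expanding and collecting terms gives p(s) = s² + s - 2.
Check: p(1) = 0. ✓

p(s) = s^2 + s - 2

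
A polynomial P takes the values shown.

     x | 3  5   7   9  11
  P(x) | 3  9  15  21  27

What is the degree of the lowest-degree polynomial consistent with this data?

1

Forward differences of the values at x = 3, 5, 7, 9, 11:
  P  : 3  9  15  21  27
  Δ  : 6  6  6  6
  Δ^2: 0  0  0
  Δ^3: 0  0
  Δ^4: 0
The first differences are constant (6) and nonzero, while all higher differences vanish, so the minimal degree is 1.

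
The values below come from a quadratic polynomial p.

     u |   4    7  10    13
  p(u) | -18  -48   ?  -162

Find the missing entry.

On equispaced nodes a degree-2 polynomial has vanishing third forward difference, so
  - p(4) + 3·p(7) - 3·p(10) + p(13) = 0.
Substituting the known values and solving for p(10):
  -3·p(10) = 288
  p(10) = -96.

-96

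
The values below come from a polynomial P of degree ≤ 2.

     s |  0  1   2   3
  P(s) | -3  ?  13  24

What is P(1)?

The 3 known points determine the degree-2 polynomial uniquely.
Write P(s) = as^2 + bs + c. Substituting each data point gives a linear system:
  c = -3
  4a + 2b + c = 13
  9a + 3b + c = 24
Solving the system yields a = 1, b = 6, c = -3.
So P(s) = s^2 + 6s - 3.
Then P(1) = 4.

4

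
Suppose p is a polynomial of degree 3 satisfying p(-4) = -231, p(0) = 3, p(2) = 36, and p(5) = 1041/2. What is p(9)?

Using the Lagrange interpolation formula with nodes -4, 0, 2, 5:
  L_0(x) = x(x - 2)(x - 5) / -216
  L_1(x) = (x + 4)(x - 2)(x - 5) / 40
  L_2(x) = (x + 4)x(x - 5) / -36
  L_3(x) = (x + 4)x(x - 2) / 135
Then p(x) = -231·L_0(x) + 3·L_1(x) + 36·L_2(x) + 1041/2·L_3(x).
Expanding and collecting terms gives p(x) = 4x^3 + x^2 - (3/2)x + 3.
Evaluating at x = 9: p(9) = 5973/2.

5973/2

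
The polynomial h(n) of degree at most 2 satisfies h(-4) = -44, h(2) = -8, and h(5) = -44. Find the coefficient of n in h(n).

2

Write h(n) = an^2 + bn + c. Substituting each data point gives a linear system:
  16a - 4b + c = -44
  4a + 2b + c = -8
  25a + 5b + c = -44
Solving the system yields a = -2, b = 2, c = -4.
So h(n) = -2n^2 + 2n - 4.
The coefficient of n is 2.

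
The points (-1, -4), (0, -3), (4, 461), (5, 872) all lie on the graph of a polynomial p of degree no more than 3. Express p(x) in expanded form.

p(x) = 6x^3 + 5x^2 - 3

Using the Lagrange interpolation formula with nodes -1, 0, 4, 5:
  L_0(x) = x(x - 4)(x - 5) / -30
  L_1(x) = (x + 1)(x - 4)(x - 5) / 20
  L_2(x) = (x + 1)x(x - 5) / -20
  L_3(x) = (x + 1)x(x - 4) / 30
Then p(x) = -4·L_0(x) - 3·L_1(x) + 461·L_2(x) + 872·L_3(x).
Expanding and collecting terms gives p(x) = 6x^3 + 5x^2 - 3.
Check: p(-1) = -4. ✓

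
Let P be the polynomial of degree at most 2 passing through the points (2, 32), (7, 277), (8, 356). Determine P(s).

P(s) = 5s^2 + 4s + 4

Write P(s) = as^2 + bs + c. Substituting each data point gives a linear system:
  4a + 2b + c = 32
  49a + 7b + c = 277
  64a + 8b + c = 356
Solving the system yields a = 5, b = 4, c = 4.
So P(s) = 5s² + 4s + 4.
Check: P(2) = 32. ✓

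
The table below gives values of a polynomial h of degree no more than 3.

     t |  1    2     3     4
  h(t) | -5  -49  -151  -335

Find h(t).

Write h(t) = at^3 + bt^2 + ct + d. Substituting each data point gives a linear system:
  a + b + c + d = -5
  8a + 4b + 2c + d = -49
  27a + 9b + 3c + d = -151
  64a + 16b + 4c + d = -335
Solving the system yields a = -4, b = -5, c = -1, d = 5.
So h(t) = -4t^3 - 5t^2 - t + 5.
Check: h(4) = -335. ✓

h(t) = -4t^3 - 5t^2 - t + 5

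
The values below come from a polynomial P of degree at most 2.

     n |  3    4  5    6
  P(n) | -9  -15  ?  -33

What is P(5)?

On equispaced nodes a degree-2 polynomial has vanishing third forward difference, so
  - P(3) + 3·P(4) - 3·P(5) + P(6) = 0.
Substituting the known values and solving for P(5):
  -3·P(5) = 69
  P(5) = -23.

-23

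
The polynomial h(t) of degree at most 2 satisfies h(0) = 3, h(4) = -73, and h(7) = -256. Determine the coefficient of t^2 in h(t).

-6

Write h(t) = at^2 + bt + c. Substituting each data point gives a linear system:
  c = 3
  16a + 4b + c = -73
  49a + 7b + c = -256
Solving the system yields a = -6, b = 5, c = 3.
So h(t) = -6t² + 5t + 3.
The leading coefficient is -6.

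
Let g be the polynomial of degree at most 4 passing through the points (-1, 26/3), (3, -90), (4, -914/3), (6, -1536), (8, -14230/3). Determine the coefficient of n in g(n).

1

Write g(n) = an^4 + bn^3 + cn^2 + dn + e. Substituting each data point gives a linear system:
  a - b + c - d + e = 26/3
  81a + 27b + 9c + 3d + e = -90
  256a + 64b + 16c + 4d + e = -914/3
  1296a + 216b + 36c + 6d + e = -1536
  4096a + 512b + 64c + 8d + e = -14230/3
Solving the system yields a = -1, b = -5/3, c = 3, d = 1, e = 6.
So g(n) = -n⁴ - (5/3)n³ + 3n² + n + 6.
The coefficient of n is 1.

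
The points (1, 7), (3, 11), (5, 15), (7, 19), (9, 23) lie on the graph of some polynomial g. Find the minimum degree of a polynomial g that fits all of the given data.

1

Forward differences of the values at n = 1, 3, 5, 7, 9:
  g  : 7  11  15  19  23
  Δ  : 4  4  4  4
  Δ^2: 0  0  0
  Δ^3: 0  0
  Δ^4: 0
The first differences are constant (4) and nonzero, while all higher differences vanish, so the minimal degree is 1.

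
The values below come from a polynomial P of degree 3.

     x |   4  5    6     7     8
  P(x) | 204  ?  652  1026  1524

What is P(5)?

The 4 known points determine the degree-3 polynomial uniquely.
Write P(x) = ax^3 + bx^2 + cx + d. Substituting each data point gives a linear system:
  64a + 16b + 4c + d = 204
  216a + 36b + 6c + d = 652
  343a + 49b + 7c + d = 1026
  512a + 64b + 8c + d = 1524
Solving the system yields a = 3, b = -1, c = 6, d = 4.
So P(x) = 3x^3 - x^2 + 6x + 4.
Then P(5) = 384.

384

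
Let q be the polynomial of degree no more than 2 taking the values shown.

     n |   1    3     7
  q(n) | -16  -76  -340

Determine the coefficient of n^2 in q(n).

-6

Write q(n) = an^2 + bn + c. Substituting each data point gives a linear system:
  a + b + c = -16
  9a + 3b + c = -76
  49a + 7b + c = -340
Solving the system yields a = -6, b = -6, c = -4.
So q(n) = -6n^2 - 6n - 4.
The leading coefficient is -6.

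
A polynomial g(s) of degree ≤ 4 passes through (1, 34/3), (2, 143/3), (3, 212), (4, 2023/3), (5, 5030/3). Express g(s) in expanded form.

Write g(s) = as^4 + bs^3 + cs^2 + ds + e. Substituting each data point gives a linear system:
  a + b + c + d + e = 34/3
  16a + 8b + 4c + 2d + e = 143/3
  81a + 27b + 9c + 3d + e = 212
  256a + 64b + 16c + 4d + e = 2023/3
  625a + 125b + 25c + 5d + e = 5030/3
Solving the system yields a = 3, b = -5/3, c = -1, d = 6, e = 5.
So g(s) = 3s^4 - (5/3)s^3 - s^2 + 6s + 5.
Check: g(5) = 5030/3. ✓

g(s) = 3s^4 - (5/3)s^3 - s^2 + 6s + 5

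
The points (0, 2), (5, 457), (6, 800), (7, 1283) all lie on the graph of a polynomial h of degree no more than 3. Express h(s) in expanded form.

Write h(s) = as^3 + bs^2 + cs + d. Substituting each data point gives a linear system:
  d = 2
  125a + 25b + 5c + d = 457
  216a + 36b + 6c + d = 800
  343a + 49b + 7c + d = 1283
Solving the system yields a = 4, b = -2, c = 1, d = 2.
So h(s) = 4s³ - 2s² + s + 2.
Check: h(7) = 1283. ✓

h(s) = 4s^3 - 2s^2 + s + 2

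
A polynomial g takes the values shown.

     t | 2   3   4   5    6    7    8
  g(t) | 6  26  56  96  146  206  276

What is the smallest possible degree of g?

Forward differences of the values at t = 2, 3, 4, 5, 6, 7, 8:
  g  : 6  26  56  96  146  206  276
  Δ  : 20  30  40  50  60  70
  Δ^2: 10  10  10  10  10
  Δ^3: 0  0  0  0
  Δ^4: 0  0  0
  Δ^5: 0  0
  Δ^6: 0
The second differences are constant (10) and nonzero, while all higher differences vanish, so the minimal degree is 2.

2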